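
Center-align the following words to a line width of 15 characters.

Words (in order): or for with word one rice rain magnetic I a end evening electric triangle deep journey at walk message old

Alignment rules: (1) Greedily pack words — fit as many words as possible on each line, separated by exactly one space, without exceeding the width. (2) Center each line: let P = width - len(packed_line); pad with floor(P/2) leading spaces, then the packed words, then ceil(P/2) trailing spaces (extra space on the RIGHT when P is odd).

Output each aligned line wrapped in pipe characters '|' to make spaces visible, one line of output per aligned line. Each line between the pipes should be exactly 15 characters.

Answer: |  or for with  |
| word one rice |
|rain magnetic I|
| a end evening |
|   electric    |
| triangle deep |
|journey at walk|
|  message old  |

Derivation:
Line 1: ['or', 'for', 'with'] (min_width=11, slack=4)
Line 2: ['word', 'one', 'rice'] (min_width=13, slack=2)
Line 3: ['rain', 'magnetic', 'I'] (min_width=15, slack=0)
Line 4: ['a', 'end', 'evening'] (min_width=13, slack=2)
Line 5: ['electric'] (min_width=8, slack=7)
Line 6: ['triangle', 'deep'] (min_width=13, slack=2)
Line 7: ['journey', 'at', 'walk'] (min_width=15, slack=0)
Line 8: ['message', 'old'] (min_width=11, slack=4)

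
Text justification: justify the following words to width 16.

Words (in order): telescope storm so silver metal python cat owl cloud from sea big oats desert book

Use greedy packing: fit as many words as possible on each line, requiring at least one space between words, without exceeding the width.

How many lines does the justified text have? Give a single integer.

Answer: 6

Derivation:
Line 1: ['telescope', 'storm'] (min_width=15, slack=1)
Line 2: ['so', 'silver', 'metal'] (min_width=15, slack=1)
Line 3: ['python', 'cat', 'owl'] (min_width=14, slack=2)
Line 4: ['cloud', 'from', 'sea'] (min_width=14, slack=2)
Line 5: ['big', 'oats', 'desert'] (min_width=15, slack=1)
Line 6: ['book'] (min_width=4, slack=12)
Total lines: 6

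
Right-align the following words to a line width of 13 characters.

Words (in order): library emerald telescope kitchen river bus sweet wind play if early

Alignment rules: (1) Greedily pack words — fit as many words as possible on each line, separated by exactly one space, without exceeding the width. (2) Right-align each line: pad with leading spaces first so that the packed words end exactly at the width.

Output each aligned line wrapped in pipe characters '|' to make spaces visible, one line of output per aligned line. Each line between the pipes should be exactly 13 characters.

Answer: |      library|
|      emerald|
|    telescope|
|kitchen river|
|    bus sweet|
| wind play if|
|        early|

Derivation:
Line 1: ['library'] (min_width=7, slack=6)
Line 2: ['emerald'] (min_width=7, slack=6)
Line 3: ['telescope'] (min_width=9, slack=4)
Line 4: ['kitchen', 'river'] (min_width=13, slack=0)
Line 5: ['bus', 'sweet'] (min_width=9, slack=4)
Line 6: ['wind', 'play', 'if'] (min_width=12, slack=1)
Line 7: ['early'] (min_width=5, slack=8)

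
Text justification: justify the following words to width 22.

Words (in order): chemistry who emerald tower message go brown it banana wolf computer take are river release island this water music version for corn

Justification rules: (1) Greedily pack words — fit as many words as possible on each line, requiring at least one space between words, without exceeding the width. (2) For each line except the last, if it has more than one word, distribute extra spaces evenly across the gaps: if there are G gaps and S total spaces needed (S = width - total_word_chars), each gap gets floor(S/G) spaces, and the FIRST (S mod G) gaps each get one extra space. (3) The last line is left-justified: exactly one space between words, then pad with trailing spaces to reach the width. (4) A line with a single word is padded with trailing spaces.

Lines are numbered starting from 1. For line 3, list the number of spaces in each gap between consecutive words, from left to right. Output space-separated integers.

Answer: 5 5

Derivation:
Line 1: ['chemistry', 'who', 'emerald'] (min_width=21, slack=1)
Line 2: ['tower', 'message', 'go', 'brown'] (min_width=22, slack=0)
Line 3: ['it', 'banana', 'wolf'] (min_width=14, slack=8)
Line 4: ['computer', 'take', 'are'] (min_width=17, slack=5)
Line 5: ['river', 'release', 'island'] (min_width=20, slack=2)
Line 6: ['this', 'water', 'music'] (min_width=16, slack=6)
Line 7: ['version', 'for', 'corn'] (min_width=16, slack=6)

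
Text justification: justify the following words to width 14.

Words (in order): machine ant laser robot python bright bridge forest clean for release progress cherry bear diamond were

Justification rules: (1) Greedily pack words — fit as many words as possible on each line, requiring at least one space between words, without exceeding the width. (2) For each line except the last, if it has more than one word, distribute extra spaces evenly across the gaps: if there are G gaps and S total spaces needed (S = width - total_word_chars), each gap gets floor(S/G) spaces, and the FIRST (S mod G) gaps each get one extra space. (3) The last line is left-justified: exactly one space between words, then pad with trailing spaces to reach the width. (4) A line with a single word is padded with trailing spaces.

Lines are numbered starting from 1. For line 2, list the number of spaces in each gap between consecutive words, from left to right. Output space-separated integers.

Answer: 4

Derivation:
Line 1: ['machine', 'ant'] (min_width=11, slack=3)
Line 2: ['laser', 'robot'] (min_width=11, slack=3)
Line 3: ['python', 'bright'] (min_width=13, slack=1)
Line 4: ['bridge', 'forest'] (min_width=13, slack=1)
Line 5: ['clean', 'for'] (min_width=9, slack=5)
Line 6: ['release'] (min_width=7, slack=7)
Line 7: ['progress'] (min_width=8, slack=6)
Line 8: ['cherry', 'bear'] (min_width=11, slack=3)
Line 9: ['diamond', 'were'] (min_width=12, slack=2)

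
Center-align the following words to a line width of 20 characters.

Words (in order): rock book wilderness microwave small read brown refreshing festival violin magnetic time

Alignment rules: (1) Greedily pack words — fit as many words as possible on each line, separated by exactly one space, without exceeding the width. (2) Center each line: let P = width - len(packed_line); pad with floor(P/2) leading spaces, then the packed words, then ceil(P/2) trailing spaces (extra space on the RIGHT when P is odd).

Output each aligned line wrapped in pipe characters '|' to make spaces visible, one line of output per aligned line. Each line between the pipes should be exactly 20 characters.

Line 1: ['rock', 'book', 'wilderness'] (min_width=20, slack=0)
Line 2: ['microwave', 'small', 'read'] (min_width=20, slack=0)
Line 3: ['brown', 'refreshing'] (min_width=16, slack=4)
Line 4: ['festival', 'violin'] (min_width=15, slack=5)
Line 5: ['magnetic', 'time'] (min_width=13, slack=7)

Answer: |rock book wilderness|
|microwave small read|
|  brown refreshing  |
|  festival violin   |
|   magnetic time    |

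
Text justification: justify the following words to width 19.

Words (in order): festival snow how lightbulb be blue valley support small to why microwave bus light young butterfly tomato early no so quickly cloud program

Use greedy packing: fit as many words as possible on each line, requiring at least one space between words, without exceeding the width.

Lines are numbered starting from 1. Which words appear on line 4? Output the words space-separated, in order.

Line 1: ['festival', 'snow', 'how'] (min_width=17, slack=2)
Line 2: ['lightbulb', 'be', 'blue'] (min_width=17, slack=2)
Line 3: ['valley', 'support'] (min_width=14, slack=5)
Line 4: ['small', 'to', 'why'] (min_width=12, slack=7)
Line 5: ['microwave', 'bus', 'light'] (min_width=19, slack=0)
Line 6: ['young', 'butterfly'] (min_width=15, slack=4)
Line 7: ['tomato', 'early', 'no', 'so'] (min_width=18, slack=1)
Line 8: ['quickly', 'cloud'] (min_width=13, slack=6)
Line 9: ['program'] (min_width=7, slack=12)

Answer: small to why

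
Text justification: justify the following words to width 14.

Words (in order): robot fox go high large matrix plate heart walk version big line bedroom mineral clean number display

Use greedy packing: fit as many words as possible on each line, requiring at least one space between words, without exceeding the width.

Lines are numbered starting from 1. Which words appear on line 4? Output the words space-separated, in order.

Answer: heart walk

Derivation:
Line 1: ['robot', 'fox', 'go'] (min_width=12, slack=2)
Line 2: ['high', 'large'] (min_width=10, slack=4)
Line 3: ['matrix', 'plate'] (min_width=12, slack=2)
Line 4: ['heart', 'walk'] (min_width=10, slack=4)
Line 5: ['version', 'big'] (min_width=11, slack=3)
Line 6: ['line', 'bedroom'] (min_width=12, slack=2)
Line 7: ['mineral', 'clean'] (min_width=13, slack=1)
Line 8: ['number', 'display'] (min_width=14, slack=0)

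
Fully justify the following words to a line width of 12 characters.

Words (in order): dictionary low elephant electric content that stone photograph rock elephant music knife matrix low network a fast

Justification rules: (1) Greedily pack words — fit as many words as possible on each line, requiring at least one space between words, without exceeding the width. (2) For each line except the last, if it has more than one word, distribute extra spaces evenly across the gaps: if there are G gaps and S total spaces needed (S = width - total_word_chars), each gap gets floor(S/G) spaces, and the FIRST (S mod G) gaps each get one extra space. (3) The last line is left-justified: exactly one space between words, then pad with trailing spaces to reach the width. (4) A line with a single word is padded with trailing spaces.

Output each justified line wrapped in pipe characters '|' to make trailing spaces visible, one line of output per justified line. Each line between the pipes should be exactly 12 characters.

Line 1: ['dictionary'] (min_width=10, slack=2)
Line 2: ['low', 'elephant'] (min_width=12, slack=0)
Line 3: ['electric'] (min_width=8, slack=4)
Line 4: ['content', 'that'] (min_width=12, slack=0)
Line 5: ['stone'] (min_width=5, slack=7)
Line 6: ['photograph'] (min_width=10, slack=2)
Line 7: ['rock'] (min_width=4, slack=8)
Line 8: ['elephant'] (min_width=8, slack=4)
Line 9: ['music', 'knife'] (min_width=11, slack=1)
Line 10: ['matrix', 'low'] (min_width=10, slack=2)
Line 11: ['network', 'a'] (min_width=9, slack=3)
Line 12: ['fast'] (min_width=4, slack=8)

Answer: |dictionary  |
|low elephant|
|electric    |
|content that|
|stone       |
|photograph  |
|rock        |
|elephant    |
|music  knife|
|matrix   low|
|network    a|
|fast        |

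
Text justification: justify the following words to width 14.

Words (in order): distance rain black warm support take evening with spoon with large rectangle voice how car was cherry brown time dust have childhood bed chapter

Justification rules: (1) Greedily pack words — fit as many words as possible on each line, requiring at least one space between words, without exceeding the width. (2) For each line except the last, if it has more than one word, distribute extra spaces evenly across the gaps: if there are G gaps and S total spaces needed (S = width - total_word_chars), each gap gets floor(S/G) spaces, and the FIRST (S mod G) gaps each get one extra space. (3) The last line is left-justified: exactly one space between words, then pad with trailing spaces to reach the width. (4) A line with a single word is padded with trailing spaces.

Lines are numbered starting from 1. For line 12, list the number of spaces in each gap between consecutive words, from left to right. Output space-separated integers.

Answer: 2

Derivation:
Line 1: ['distance', 'rain'] (min_width=13, slack=1)
Line 2: ['black', 'warm'] (min_width=10, slack=4)
Line 3: ['support', 'take'] (min_width=12, slack=2)
Line 4: ['evening', 'with'] (min_width=12, slack=2)
Line 5: ['spoon', 'with'] (min_width=10, slack=4)
Line 6: ['large'] (min_width=5, slack=9)
Line 7: ['rectangle'] (min_width=9, slack=5)
Line 8: ['voice', 'how', 'car'] (min_width=13, slack=1)
Line 9: ['was', 'cherry'] (min_width=10, slack=4)
Line 10: ['brown', 'time'] (min_width=10, slack=4)
Line 11: ['dust', 'have'] (min_width=9, slack=5)
Line 12: ['childhood', 'bed'] (min_width=13, slack=1)
Line 13: ['chapter'] (min_width=7, slack=7)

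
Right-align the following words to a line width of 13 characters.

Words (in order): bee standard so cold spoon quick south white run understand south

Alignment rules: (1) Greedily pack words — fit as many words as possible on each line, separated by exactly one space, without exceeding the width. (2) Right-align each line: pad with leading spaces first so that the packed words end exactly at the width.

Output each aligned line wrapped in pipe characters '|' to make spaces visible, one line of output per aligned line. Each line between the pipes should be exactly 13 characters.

Line 1: ['bee', 'standard'] (min_width=12, slack=1)
Line 2: ['so', 'cold', 'spoon'] (min_width=13, slack=0)
Line 3: ['quick', 'south'] (min_width=11, slack=2)
Line 4: ['white', 'run'] (min_width=9, slack=4)
Line 5: ['understand'] (min_width=10, slack=3)
Line 6: ['south'] (min_width=5, slack=8)

Answer: | bee standard|
|so cold spoon|
|  quick south|
|    white run|
|   understand|
|        south|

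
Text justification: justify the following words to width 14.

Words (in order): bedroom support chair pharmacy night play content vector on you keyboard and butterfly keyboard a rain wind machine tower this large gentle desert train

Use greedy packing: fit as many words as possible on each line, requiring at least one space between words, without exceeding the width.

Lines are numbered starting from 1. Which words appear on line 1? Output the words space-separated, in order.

Answer: bedroom

Derivation:
Line 1: ['bedroom'] (min_width=7, slack=7)
Line 2: ['support', 'chair'] (min_width=13, slack=1)
Line 3: ['pharmacy', 'night'] (min_width=14, slack=0)
Line 4: ['play', 'content'] (min_width=12, slack=2)
Line 5: ['vector', 'on', 'you'] (min_width=13, slack=1)
Line 6: ['keyboard', 'and'] (min_width=12, slack=2)
Line 7: ['butterfly'] (min_width=9, slack=5)
Line 8: ['keyboard', 'a'] (min_width=10, slack=4)
Line 9: ['rain', 'wind'] (min_width=9, slack=5)
Line 10: ['machine', 'tower'] (min_width=13, slack=1)
Line 11: ['this', 'large'] (min_width=10, slack=4)
Line 12: ['gentle', 'desert'] (min_width=13, slack=1)
Line 13: ['train'] (min_width=5, slack=9)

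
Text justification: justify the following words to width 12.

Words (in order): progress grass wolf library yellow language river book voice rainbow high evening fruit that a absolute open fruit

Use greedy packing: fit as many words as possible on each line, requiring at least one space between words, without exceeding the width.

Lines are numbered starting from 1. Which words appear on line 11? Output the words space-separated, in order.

Answer: absolute

Derivation:
Line 1: ['progress'] (min_width=8, slack=4)
Line 2: ['grass', 'wolf'] (min_width=10, slack=2)
Line 3: ['library'] (min_width=7, slack=5)
Line 4: ['yellow'] (min_width=6, slack=6)
Line 5: ['language'] (min_width=8, slack=4)
Line 6: ['river', 'book'] (min_width=10, slack=2)
Line 7: ['voice'] (min_width=5, slack=7)
Line 8: ['rainbow', 'high'] (min_width=12, slack=0)
Line 9: ['evening'] (min_width=7, slack=5)
Line 10: ['fruit', 'that', 'a'] (min_width=12, slack=0)
Line 11: ['absolute'] (min_width=8, slack=4)
Line 12: ['open', 'fruit'] (min_width=10, slack=2)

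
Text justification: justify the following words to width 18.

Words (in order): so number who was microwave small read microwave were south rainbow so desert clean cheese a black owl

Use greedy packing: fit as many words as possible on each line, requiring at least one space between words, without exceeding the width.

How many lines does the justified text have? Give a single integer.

Line 1: ['so', 'number', 'who', 'was'] (min_width=17, slack=1)
Line 2: ['microwave', 'small'] (min_width=15, slack=3)
Line 3: ['read', 'microwave'] (min_width=14, slack=4)
Line 4: ['were', 'south', 'rainbow'] (min_width=18, slack=0)
Line 5: ['so', 'desert', 'clean'] (min_width=15, slack=3)
Line 6: ['cheese', 'a', 'black', 'owl'] (min_width=18, slack=0)
Total lines: 6

Answer: 6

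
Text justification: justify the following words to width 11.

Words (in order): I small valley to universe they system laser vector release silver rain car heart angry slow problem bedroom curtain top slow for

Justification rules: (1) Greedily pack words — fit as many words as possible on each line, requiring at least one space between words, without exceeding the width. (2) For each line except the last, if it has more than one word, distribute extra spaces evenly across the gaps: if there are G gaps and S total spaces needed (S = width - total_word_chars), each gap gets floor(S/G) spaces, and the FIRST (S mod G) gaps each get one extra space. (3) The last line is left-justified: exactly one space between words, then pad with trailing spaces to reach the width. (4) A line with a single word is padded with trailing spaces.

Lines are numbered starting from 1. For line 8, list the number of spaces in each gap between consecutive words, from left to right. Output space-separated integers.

Answer: 1

Derivation:
Line 1: ['I', 'small'] (min_width=7, slack=4)
Line 2: ['valley', 'to'] (min_width=9, slack=2)
Line 3: ['universe'] (min_width=8, slack=3)
Line 4: ['they', 'system'] (min_width=11, slack=0)
Line 5: ['laser'] (min_width=5, slack=6)
Line 6: ['vector'] (min_width=6, slack=5)
Line 7: ['release'] (min_width=7, slack=4)
Line 8: ['silver', 'rain'] (min_width=11, slack=0)
Line 9: ['car', 'heart'] (min_width=9, slack=2)
Line 10: ['angry', 'slow'] (min_width=10, slack=1)
Line 11: ['problem'] (min_width=7, slack=4)
Line 12: ['bedroom'] (min_width=7, slack=4)
Line 13: ['curtain', 'top'] (min_width=11, slack=0)
Line 14: ['slow', 'for'] (min_width=8, slack=3)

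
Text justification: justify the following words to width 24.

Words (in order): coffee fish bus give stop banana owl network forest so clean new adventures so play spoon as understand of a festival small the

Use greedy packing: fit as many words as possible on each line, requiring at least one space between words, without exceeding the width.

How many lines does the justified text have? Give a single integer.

Line 1: ['coffee', 'fish', 'bus', 'give'] (min_width=20, slack=4)
Line 2: ['stop', 'banana', 'owl', 'network'] (min_width=23, slack=1)
Line 3: ['forest', 'so', 'clean', 'new'] (min_width=19, slack=5)
Line 4: ['adventures', 'so', 'play', 'spoon'] (min_width=24, slack=0)
Line 5: ['as', 'understand', 'of', 'a'] (min_width=18, slack=6)
Line 6: ['festival', 'small', 'the'] (min_width=18, slack=6)
Total lines: 6

Answer: 6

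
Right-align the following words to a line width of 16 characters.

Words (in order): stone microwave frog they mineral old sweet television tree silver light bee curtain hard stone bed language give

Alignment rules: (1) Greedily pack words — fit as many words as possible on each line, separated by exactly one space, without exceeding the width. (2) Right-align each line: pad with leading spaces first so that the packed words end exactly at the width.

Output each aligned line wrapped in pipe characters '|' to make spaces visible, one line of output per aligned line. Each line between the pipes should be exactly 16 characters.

Line 1: ['stone', 'microwave'] (min_width=15, slack=1)
Line 2: ['frog', 'they'] (min_width=9, slack=7)
Line 3: ['mineral', 'old'] (min_width=11, slack=5)
Line 4: ['sweet', 'television'] (min_width=16, slack=0)
Line 5: ['tree', 'silver'] (min_width=11, slack=5)
Line 6: ['light', 'bee'] (min_width=9, slack=7)
Line 7: ['curtain', 'hard'] (min_width=12, slack=4)
Line 8: ['stone', 'bed'] (min_width=9, slack=7)
Line 9: ['language', 'give'] (min_width=13, slack=3)

Answer: | stone microwave|
|       frog they|
|     mineral old|
|sweet television|
|     tree silver|
|       light bee|
|    curtain hard|
|       stone bed|
|   language give|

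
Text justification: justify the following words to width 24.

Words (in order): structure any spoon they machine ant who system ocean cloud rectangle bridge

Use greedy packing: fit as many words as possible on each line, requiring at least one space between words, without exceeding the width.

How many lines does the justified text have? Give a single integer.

Line 1: ['structure', 'any', 'spoon', 'they'] (min_width=24, slack=0)
Line 2: ['machine', 'ant', 'who', 'system'] (min_width=22, slack=2)
Line 3: ['ocean', 'cloud', 'rectangle'] (min_width=21, slack=3)
Line 4: ['bridge'] (min_width=6, slack=18)
Total lines: 4

Answer: 4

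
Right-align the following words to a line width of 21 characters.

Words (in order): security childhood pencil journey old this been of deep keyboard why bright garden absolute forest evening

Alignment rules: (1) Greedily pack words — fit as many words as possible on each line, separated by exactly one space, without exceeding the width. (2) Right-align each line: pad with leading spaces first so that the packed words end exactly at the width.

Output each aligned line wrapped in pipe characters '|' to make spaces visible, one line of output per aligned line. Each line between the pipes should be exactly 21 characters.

Line 1: ['security', 'childhood'] (min_width=18, slack=3)
Line 2: ['pencil', 'journey', 'old'] (min_width=18, slack=3)
Line 3: ['this', 'been', 'of', 'deep'] (min_width=17, slack=4)
Line 4: ['keyboard', 'why', 'bright'] (min_width=19, slack=2)
Line 5: ['garden', 'absolute'] (min_width=15, slack=6)
Line 6: ['forest', 'evening'] (min_width=14, slack=7)

Answer: |   security childhood|
|   pencil journey old|
|    this been of deep|
|  keyboard why bright|
|      garden absolute|
|       forest evening|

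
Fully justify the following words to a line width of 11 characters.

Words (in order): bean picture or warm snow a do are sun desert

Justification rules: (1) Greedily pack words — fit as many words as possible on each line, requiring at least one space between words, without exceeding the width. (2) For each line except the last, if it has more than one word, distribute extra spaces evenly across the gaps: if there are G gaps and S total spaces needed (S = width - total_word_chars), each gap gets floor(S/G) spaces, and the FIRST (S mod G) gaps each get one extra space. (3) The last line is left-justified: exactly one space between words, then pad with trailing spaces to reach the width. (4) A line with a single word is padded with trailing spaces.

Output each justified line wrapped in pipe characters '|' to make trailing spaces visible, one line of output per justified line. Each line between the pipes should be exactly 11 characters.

Answer: |bean       |
|picture  or|
|warm snow a|
|do  are sun|
|desert     |

Derivation:
Line 1: ['bean'] (min_width=4, slack=7)
Line 2: ['picture', 'or'] (min_width=10, slack=1)
Line 3: ['warm', 'snow', 'a'] (min_width=11, slack=0)
Line 4: ['do', 'are', 'sun'] (min_width=10, slack=1)
Line 5: ['desert'] (min_width=6, slack=5)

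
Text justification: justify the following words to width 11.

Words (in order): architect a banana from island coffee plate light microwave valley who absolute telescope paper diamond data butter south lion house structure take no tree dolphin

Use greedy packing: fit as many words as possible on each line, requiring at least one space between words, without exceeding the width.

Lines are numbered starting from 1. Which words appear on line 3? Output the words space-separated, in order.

Answer: island

Derivation:
Line 1: ['architect', 'a'] (min_width=11, slack=0)
Line 2: ['banana', 'from'] (min_width=11, slack=0)
Line 3: ['island'] (min_width=6, slack=5)
Line 4: ['coffee'] (min_width=6, slack=5)
Line 5: ['plate', 'light'] (min_width=11, slack=0)
Line 6: ['microwave'] (min_width=9, slack=2)
Line 7: ['valley', 'who'] (min_width=10, slack=1)
Line 8: ['absolute'] (min_width=8, slack=3)
Line 9: ['telescope'] (min_width=9, slack=2)
Line 10: ['paper'] (min_width=5, slack=6)
Line 11: ['diamond'] (min_width=7, slack=4)
Line 12: ['data', 'butter'] (min_width=11, slack=0)
Line 13: ['south', 'lion'] (min_width=10, slack=1)
Line 14: ['house'] (min_width=5, slack=6)
Line 15: ['structure'] (min_width=9, slack=2)
Line 16: ['take', 'no'] (min_width=7, slack=4)
Line 17: ['tree'] (min_width=4, slack=7)
Line 18: ['dolphin'] (min_width=7, slack=4)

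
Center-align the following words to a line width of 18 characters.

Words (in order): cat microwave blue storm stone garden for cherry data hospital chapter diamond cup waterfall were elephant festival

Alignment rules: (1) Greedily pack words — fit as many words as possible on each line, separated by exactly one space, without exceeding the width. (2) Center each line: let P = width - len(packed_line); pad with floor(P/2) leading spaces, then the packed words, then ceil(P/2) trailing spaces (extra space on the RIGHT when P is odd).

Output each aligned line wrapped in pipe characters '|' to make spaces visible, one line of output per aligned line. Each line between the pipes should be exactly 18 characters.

Answer: |cat microwave blue|
|storm stone garden|
| for cherry data  |
| hospital chapter |
|   diamond cup    |
|  waterfall were  |
|elephant festival |

Derivation:
Line 1: ['cat', 'microwave', 'blue'] (min_width=18, slack=0)
Line 2: ['storm', 'stone', 'garden'] (min_width=18, slack=0)
Line 3: ['for', 'cherry', 'data'] (min_width=15, slack=3)
Line 4: ['hospital', 'chapter'] (min_width=16, slack=2)
Line 5: ['diamond', 'cup'] (min_width=11, slack=7)
Line 6: ['waterfall', 'were'] (min_width=14, slack=4)
Line 7: ['elephant', 'festival'] (min_width=17, slack=1)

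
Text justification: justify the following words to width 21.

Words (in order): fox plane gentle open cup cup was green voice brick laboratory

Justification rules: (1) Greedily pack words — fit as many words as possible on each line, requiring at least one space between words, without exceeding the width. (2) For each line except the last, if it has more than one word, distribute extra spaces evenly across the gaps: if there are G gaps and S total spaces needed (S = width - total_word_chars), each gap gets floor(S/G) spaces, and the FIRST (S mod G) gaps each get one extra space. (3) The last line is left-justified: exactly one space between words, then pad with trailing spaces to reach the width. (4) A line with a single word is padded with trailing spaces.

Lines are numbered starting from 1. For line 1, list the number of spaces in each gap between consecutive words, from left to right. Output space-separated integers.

Line 1: ['fox', 'plane', 'gentle', 'open'] (min_width=21, slack=0)
Line 2: ['cup', 'cup', 'was', 'green'] (min_width=17, slack=4)
Line 3: ['voice', 'brick'] (min_width=11, slack=10)
Line 4: ['laboratory'] (min_width=10, slack=11)

Answer: 1 1 1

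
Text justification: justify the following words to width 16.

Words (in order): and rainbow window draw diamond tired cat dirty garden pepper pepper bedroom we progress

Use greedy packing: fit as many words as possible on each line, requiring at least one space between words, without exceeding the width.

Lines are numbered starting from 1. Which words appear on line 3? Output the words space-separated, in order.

Line 1: ['and', 'rainbow'] (min_width=11, slack=5)
Line 2: ['window', 'draw'] (min_width=11, slack=5)
Line 3: ['diamond', 'tired'] (min_width=13, slack=3)
Line 4: ['cat', 'dirty', 'garden'] (min_width=16, slack=0)
Line 5: ['pepper', 'pepper'] (min_width=13, slack=3)
Line 6: ['bedroom', 'we'] (min_width=10, slack=6)
Line 7: ['progress'] (min_width=8, slack=8)

Answer: diamond tired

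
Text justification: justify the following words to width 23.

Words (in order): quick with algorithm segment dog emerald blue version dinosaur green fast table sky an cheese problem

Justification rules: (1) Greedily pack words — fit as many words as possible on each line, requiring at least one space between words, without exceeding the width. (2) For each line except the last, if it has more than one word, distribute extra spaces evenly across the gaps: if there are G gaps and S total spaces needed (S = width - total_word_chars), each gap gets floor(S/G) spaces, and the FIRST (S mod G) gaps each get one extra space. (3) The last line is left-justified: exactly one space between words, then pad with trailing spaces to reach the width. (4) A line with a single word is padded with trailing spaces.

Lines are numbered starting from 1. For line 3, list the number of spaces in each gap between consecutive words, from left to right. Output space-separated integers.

Line 1: ['quick', 'with', 'algorithm'] (min_width=20, slack=3)
Line 2: ['segment', 'dog', 'emerald'] (min_width=19, slack=4)
Line 3: ['blue', 'version', 'dinosaur'] (min_width=21, slack=2)
Line 4: ['green', 'fast', 'table', 'sky', 'an'] (min_width=23, slack=0)
Line 5: ['cheese', 'problem'] (min_width=14, slack=9)

Answer: 2 2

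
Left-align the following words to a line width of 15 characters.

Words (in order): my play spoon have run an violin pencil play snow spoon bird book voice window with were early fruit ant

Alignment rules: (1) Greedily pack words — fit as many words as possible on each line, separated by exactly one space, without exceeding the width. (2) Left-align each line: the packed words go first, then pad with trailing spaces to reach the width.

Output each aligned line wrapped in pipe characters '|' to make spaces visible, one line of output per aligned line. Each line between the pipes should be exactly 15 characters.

Answer: |my play spoon  |
|have run an    |
|violin pencil  |
|play snow spoon|
|bird book voice|
|window with    |
|were early     |
|fruit ant      |

Derivation:
Line 1: ['my', 'play', 'spoon'] (min_width=13, slack=2)
Line 2: ['have', 'run', 'an'] (min_width=11, slack=4)
Line 3: ['violin', 'pencil'] (min_width=13, slack=2)
Line 4: ['play', 'snow', 'spoon'] (min_width=15, slack=0)
Line 5: ['bird', 'book', 'voice'] (min_width=15, slack=0)
Line 6: ['window', 'with'] (min_width=11, slack=4)
Line 7: ['were', 'early'] (min_width=10, slack=5)
Line 8: ['fruit', 'ant'] (min_width=9, slack=6)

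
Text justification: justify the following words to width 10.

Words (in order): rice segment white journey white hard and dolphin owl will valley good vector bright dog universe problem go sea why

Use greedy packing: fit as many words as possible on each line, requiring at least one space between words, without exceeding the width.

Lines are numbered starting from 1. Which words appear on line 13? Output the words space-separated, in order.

Answer: universe

Derivation:
Line 1: ['rice'] (min_width=4, slack=6)
Line 2: ['segment'] (min_width=7, slack=3)
Line 3: ['white'] (min_width=5, slack=5)
Line 4: ['journey'] (min_width=7, slack=3)
Line 5: ['white', 'hard'] (min_width=10, slack=0)
Line 6: ['and'] (min_width=3, slack=7)
Line 7: ['dolphin'] (min_width=7, slack=3)
Line 8: ['owl', 'will'] (min_width=8, slack=2)
Line 9: ['valley'] (min_width=6, slack=4)
Line 10: ['good'] (min_width=4, slack=6)
Line 11: ['vector'] (min_width=6, slack=4)
Line 12: ['bright', 'dog'] (min_width=10, slack=0)
Line 13: ['universe'] (min_width=8, slack=2)
Line 14: ['problem', 'go'] (min_width=10, slack=0)
Line 15: ['sea', 'why'] (min_width=7, slack=3)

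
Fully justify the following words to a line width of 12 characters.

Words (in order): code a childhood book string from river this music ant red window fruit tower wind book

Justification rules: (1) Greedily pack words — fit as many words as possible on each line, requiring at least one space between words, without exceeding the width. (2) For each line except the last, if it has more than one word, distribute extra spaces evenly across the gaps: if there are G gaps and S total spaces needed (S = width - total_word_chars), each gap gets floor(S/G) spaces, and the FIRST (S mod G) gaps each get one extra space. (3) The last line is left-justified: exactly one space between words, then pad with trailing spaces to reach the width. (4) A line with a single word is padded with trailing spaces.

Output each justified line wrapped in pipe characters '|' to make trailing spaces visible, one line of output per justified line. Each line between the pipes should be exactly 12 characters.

Line 1: ['code', 'a'] (min_width=6, slack=6)
Line 2: ['childhood'] (min_width=9, slack=3)
Line 3: ['book', 'string'] (min_width=11, slack=1)
Line 4: ['from', 'river'] (min_width=10, slack=2)
Line 5: ['this', 'music'] (min_width=10, slack=2)
Line 6: ['ant', 'red'] (min_width=7, slack=5)
Line 7: ['window', 'fruit'] (min_width=12, slack=0)
Line 8: ['tower', 'wind'] (min_width=10, slack=2)
Line 9: ['book'] (min_width=4, slack=8)

Answer: |code       a|
|childhood   |
|book  string|
|from   river|
|this   music|
|ant      red|
|window fruit|
|tower   wind|
|book        |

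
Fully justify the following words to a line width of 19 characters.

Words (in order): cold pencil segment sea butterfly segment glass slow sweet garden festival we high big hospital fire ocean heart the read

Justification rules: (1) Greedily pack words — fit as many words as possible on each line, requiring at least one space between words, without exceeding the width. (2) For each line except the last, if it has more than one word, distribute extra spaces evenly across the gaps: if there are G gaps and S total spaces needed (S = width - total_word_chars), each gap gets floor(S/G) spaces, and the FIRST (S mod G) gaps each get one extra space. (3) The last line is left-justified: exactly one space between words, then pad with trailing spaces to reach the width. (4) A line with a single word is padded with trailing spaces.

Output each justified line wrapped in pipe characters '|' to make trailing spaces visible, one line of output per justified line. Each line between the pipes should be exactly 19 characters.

Answer: |cold pencil segment|
|sea       butterfly|
|segment  glass slow|
|sweet        garden|
|festival   we  high|
|big  hospital  fire|
|ocean   heart   the|
|read               |

Derivation:
Line 1: ['cold', 'pencil', 'segment'] (min_width=19, slack=0)
Line 2: ['sea', 'butterfly'] (min_width=13, slack=6)
Line 3: ['segment', 'glass', 'slow'] (min_width=18, slack=1)
Line 4: ['sweet', 'garden'] (min_width=12, slack=7)
Line 5: ['festival', 'we', 'high'] (min_width=16, slack=3)
Line 6: ['big', 'hospital', 'fire'] (min_width=17, slack=2)
Line 7: ['ocean', 'heart', 'the'] (min_width=15, slack=4)
Line 8: ['read'] (min_width=4, slack=15)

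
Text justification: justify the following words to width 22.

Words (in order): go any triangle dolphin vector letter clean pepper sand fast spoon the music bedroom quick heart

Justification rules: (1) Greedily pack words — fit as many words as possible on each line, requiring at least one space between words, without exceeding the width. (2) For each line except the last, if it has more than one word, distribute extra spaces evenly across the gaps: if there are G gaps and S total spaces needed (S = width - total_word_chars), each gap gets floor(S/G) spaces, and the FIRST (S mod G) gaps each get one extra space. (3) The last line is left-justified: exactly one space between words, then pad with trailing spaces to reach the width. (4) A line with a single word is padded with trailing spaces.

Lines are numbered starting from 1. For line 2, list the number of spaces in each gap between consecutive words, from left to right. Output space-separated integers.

Answer: 2 1

Derivation:
Line 1: ['go', 'any', 'triangle'] (min_width=15, slack=7)
Line 2: ['dolphin', 'vector', 'letter'] (min_width=21, slack=1)
Line 3: ['clean', 'pepper', 'sand', 'fast'] (min_width=22, slack=0)
Line 4: ['spoon', 'the', 'music'] (min_width=15, slack=7)
Line 5: ['bedroom', 'quick', 'heart'] (min_width=19, slack=3)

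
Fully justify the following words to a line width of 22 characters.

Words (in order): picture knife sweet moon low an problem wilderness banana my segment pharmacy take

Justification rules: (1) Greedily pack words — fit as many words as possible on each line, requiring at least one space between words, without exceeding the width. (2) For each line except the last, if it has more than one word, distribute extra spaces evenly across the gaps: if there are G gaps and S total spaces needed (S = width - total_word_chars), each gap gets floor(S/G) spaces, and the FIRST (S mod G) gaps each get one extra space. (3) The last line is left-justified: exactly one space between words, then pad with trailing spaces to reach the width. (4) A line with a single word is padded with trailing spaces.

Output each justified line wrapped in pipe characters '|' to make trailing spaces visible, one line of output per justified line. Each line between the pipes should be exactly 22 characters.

Line 1: ['picture', 'knife', 'sweet'] (min_width=19, slack=3)
Line 2: ['moon', 'low', 'an', 'problem'] (min_width=19, slack=3)
Line 3: ['wilderness', 'banana', 'my'] (min_width=20, slack=2)
Line 4: ['segment', 'pharmacy', 'take'] (min_width=21, slack=1)

Answer: |picture   knife  sweet|
|moon  low  an  problem|
|wilderness  banana  my|
|segment pharmacy take |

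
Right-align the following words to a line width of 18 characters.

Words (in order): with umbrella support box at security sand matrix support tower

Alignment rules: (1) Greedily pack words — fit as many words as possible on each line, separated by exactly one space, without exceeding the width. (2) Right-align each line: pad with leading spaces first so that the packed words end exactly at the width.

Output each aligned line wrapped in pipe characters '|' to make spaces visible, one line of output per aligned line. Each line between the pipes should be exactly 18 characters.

Answer: |     with umbrella|
|    support box at|
|     security sand|
|    matrix support|
|             tower|

Derivation:
Line 1: ['with', 'umbrella'] (min_width=13, slack=5)
Line 2: ['support', 'box', 'at'] (min_width=14, slack=4)
Line 3: ['security', 'sand'] (min_width=13, slack=5)
Line 4: ['matrix', 'support'] (min_width=14, slack=4)
Line 5: ['tower'] (min_width=5, slack=13)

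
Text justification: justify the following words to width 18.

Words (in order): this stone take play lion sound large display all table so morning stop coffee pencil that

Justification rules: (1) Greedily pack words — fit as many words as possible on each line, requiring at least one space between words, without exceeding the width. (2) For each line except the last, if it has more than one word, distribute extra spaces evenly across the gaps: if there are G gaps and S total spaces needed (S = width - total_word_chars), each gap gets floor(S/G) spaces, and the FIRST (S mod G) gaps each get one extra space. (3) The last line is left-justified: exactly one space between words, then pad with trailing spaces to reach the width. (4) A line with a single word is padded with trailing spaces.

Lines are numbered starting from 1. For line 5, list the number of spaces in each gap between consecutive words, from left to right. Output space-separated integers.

Line 1: ['this', 'stone', 'take'] (min_width=15, slack=3)
Line 2: ['play', 'lion', 'sound'] (min_width=15, slack=3)
Line 3: ['large', 'display', 'all'] (min_width=17, slack=1)
Line 4: ['table', 'so', 'morning'] (min_width=16, slack=2)
Line 5: ['stop', 'coffee', 'pencil'] (min_width=18, slack=0)
Line 6: ['that'] (min_width=4, slack=14)

Answer: 1 1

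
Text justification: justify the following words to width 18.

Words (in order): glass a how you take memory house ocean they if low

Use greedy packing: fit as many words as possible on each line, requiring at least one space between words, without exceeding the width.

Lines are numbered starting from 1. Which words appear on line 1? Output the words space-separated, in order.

Answer: glass a how you

Derivation:
Line 1: ['glass', 'a', 'how', 'you'] (min_width=15, slack=3)
Line 2: ['take', 'memory', 'house'] (min_width=17, slack=1)
Line 3: ['ocean', 'they', 'if', 'low'] (min_width=17, slack=1)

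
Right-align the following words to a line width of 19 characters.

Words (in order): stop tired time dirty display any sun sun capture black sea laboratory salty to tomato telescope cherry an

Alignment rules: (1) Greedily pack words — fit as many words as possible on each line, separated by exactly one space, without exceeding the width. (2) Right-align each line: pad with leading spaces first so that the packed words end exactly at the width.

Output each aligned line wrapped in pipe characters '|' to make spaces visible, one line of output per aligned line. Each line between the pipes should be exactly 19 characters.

Answer: |    stop tired time|
|  dirty display any|
|    sun sun capture|
|          black sea|
|laboratory salty to|
|   tomato telescope|
|          cherry an|

Derivation:
Line 1: ['stop', 'tired', 'time'] (min_width=15, slack=4)
Line 2: ['dirty', 'display', 'any'] (min_width=17, slack=2)
Line 3: ['sun', 'sun', 'capture'] (min_width=15, slack=4)
Line 4: ['black', 'sea'] (min_width=9, slack=10)
Line 5: ['laboratory', 'salty', 'to'] (min_width=19, slack=0)
Line 6: ['tomato', 'telescope'] (min_width=16, slack=3)
Line 7: ['cherry', 'an'] (min_width=9, slack=10)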